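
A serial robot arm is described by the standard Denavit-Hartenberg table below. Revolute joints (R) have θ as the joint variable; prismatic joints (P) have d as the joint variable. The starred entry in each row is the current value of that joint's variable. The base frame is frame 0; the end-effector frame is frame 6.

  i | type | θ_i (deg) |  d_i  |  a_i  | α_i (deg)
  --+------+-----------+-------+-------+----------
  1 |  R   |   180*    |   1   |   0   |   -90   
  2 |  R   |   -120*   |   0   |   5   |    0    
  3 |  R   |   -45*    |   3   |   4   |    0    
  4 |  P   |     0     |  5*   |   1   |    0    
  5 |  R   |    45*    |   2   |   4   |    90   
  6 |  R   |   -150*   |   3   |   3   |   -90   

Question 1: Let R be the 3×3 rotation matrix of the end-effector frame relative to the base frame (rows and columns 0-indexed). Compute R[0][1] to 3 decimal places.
End-effector y-axis (col 1 of R) = (-0.8660,0.0000,0.5000)
R[0][1] = -0.8660

-0.866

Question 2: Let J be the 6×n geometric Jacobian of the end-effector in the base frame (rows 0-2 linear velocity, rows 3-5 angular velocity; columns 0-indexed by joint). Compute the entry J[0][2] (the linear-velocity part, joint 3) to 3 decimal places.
-1.008

axis z_2 = (-0.0000,-1.0000,0.0000); lever o_n−o_2 = (8.1287,-8.5000,1.0082)
cross product → J_v[:, 2] = (-1.0082,0.0000,8.1287)
J_ω[:, 2] = z_2
entry J[0][2] = -1.0082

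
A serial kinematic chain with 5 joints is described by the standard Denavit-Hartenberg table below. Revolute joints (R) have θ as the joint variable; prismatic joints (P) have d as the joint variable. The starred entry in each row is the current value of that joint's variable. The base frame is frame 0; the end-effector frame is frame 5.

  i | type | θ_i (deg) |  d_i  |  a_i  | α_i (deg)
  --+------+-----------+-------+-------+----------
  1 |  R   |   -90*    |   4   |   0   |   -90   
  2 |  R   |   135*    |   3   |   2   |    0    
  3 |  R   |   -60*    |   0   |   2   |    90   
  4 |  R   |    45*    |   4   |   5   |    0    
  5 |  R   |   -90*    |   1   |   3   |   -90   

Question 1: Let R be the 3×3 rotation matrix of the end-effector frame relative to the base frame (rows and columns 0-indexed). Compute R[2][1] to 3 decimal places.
-0.259

End-effector y-axis (col 1 of R) = (-0.0000,0.9659,-0.2588)
R[2][1] = -0.2588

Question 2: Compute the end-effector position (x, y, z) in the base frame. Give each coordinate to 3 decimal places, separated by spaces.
after link 1: o_1 = (0.0000, 0.0000, 4.0000)
after link 2: o_2 = (3.0000, 1.4142, 2.5858)
after link 3: o_3 = (3.0000, 0.8966, 0.6539)
after link 4: o_4 = (6.5355, -3.8822, -1.7259)
after link 5: o_5 = (4.4142, -5.3972, -3.5161)

4.414 -5.397 -3.516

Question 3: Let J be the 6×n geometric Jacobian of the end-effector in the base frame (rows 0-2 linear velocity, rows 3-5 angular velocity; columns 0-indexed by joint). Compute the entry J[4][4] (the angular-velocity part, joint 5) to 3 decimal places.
axis z_4 = (0.0000,-0.9659,0.2588); lever o_n−o_4 = (-2.1213,-1.5150,-1.7902)
cross product → J_v[:, 4] = (2.1213,-0.5490,-2.0490)
J_ω[:, 4] = z_4
entry J[4][4] = -0.9659

-0.966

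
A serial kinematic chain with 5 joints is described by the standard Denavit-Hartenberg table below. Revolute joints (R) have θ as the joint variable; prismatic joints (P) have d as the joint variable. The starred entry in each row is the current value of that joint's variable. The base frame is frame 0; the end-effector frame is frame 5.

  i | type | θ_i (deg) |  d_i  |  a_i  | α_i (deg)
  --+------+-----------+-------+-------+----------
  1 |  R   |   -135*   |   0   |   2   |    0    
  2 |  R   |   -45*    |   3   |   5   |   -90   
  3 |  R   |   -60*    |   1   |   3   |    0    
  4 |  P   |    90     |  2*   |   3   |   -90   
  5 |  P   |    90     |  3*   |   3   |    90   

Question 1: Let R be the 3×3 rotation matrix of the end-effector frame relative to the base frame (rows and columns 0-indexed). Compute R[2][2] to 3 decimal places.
End-effector z-axis (col 2 of R) = (-0.8660,-0.0000,-0.5000)
R[2][2] = -0.5000

-0.500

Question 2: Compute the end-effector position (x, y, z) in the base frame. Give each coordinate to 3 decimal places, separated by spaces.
-9.012 -1.414 1.500

after link 1: o_1 = (-1.4142, -1.4142, 0.0000)
after link 2: o_2 = (-6.4142, -1.4142, 3.0000)
after link 3: o_3 = (-7.9142, -2.4142, 5.5981)
after link 4: o_4 = (-10.5123, -4.4142, 4.0981)
after link 5: o_5 = (-9.0123, -1.4142, 1.5000)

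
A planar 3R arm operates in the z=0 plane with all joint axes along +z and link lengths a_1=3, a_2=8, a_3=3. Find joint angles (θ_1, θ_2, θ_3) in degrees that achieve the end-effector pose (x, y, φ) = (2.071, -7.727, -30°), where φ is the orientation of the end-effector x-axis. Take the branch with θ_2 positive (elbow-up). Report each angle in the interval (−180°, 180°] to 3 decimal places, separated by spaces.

wrist centre = target − a_3·(cos φ, sin φ) = (-0.5271, -6.2270)
cos θ_2 = (39.0533−3²−8²)/(2·3·8) = -0.7072; θ_2 = 135.0093° (elbow-up)
β = atan2(-6.2270,-0.5271) = -94.8382°; ψ = atan2(5.6559,-2.6578) = 115.1693°
θ_1 = β − ψ = -210.0075°
θ_3 = φ − θ_1 − θ_2 = 44.9981° (wrapped to (-180°,180°])

149.993 135.009 44.998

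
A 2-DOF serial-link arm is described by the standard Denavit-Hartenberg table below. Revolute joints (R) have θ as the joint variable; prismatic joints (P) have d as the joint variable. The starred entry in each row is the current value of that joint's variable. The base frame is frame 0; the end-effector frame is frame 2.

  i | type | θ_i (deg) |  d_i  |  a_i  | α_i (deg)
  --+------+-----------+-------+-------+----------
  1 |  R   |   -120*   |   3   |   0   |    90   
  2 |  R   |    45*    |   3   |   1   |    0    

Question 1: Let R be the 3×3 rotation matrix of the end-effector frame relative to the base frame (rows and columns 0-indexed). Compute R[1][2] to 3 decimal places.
0.500

End-effector z-axis (col 2 of R) = (-0.8660,0.5000,0.0000)
R[1][2] = 0.5000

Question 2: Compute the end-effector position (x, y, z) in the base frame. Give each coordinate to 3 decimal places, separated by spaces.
after link 1: o_1 = (0.0000, 0.0000, 3.0000)
after link 2: o_2 = (-2.9516, 0.8876, 3.7071)

-2.952 0.888 3.707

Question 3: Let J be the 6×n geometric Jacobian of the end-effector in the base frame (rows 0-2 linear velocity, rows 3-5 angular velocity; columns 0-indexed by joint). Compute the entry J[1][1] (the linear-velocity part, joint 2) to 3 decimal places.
0.612

axis z_1 = (-0.8660,0.5000,0.0000); lever o_n−o_1 = (-2.9516,0.8876,0.7071)
cross product → J_v[:, 1] = (0.3536,0.6124,0.7071)
J_ω[:, 1] = z_1
entry J[1][1] = 0.6124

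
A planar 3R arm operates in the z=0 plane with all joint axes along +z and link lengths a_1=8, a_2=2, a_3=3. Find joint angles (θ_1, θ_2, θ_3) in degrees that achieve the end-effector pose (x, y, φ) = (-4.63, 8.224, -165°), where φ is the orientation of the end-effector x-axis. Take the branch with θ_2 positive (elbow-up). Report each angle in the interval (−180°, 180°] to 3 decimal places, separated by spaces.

90.003 59.982 45.015

wrist centre = target − a_3·(cos φ, sin φ) = (-1.7322, 9.0005)
cos θ_2 = (84.0088−8²−2²)/(2·8·2) = 0.5003; θ_2 = 59.9818° (elbow-up)
β = atan2(9.0005,-1.7322) = 100.8939°; ψ = atan2(1.7317,9.0006) = 10.8908°
θ_1 = β − ψ = 90.0031°
θ_3 = φ − θ_1 − θ_2 = 45.0151° (wrapped to (-180°,180°])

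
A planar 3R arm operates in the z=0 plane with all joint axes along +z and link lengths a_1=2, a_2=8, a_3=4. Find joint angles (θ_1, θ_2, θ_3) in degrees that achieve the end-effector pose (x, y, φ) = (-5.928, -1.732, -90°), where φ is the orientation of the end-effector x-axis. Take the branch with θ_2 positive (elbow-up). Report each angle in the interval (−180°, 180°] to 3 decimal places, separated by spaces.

18.119 150.008 101.874

wrist centre = target − a_3·(cos φ, sin φ) = (-5.9280, 2.2680)
cos θ_2 = (40.2850−2²−8²)/(2·2·8) = -0.8661; θ_2 = 150.0078° (elbow-up)
β = atan2(2.2680,-5.9280) = 159.0636°; ψ = atan2(3.9991,-4.9287) = 140.9450°
θ_1 = β − ψ = 18.1186°
θ_3 = φ − θ_1 − θ_2 = 101.8736° (wrapped to (-180°,180°])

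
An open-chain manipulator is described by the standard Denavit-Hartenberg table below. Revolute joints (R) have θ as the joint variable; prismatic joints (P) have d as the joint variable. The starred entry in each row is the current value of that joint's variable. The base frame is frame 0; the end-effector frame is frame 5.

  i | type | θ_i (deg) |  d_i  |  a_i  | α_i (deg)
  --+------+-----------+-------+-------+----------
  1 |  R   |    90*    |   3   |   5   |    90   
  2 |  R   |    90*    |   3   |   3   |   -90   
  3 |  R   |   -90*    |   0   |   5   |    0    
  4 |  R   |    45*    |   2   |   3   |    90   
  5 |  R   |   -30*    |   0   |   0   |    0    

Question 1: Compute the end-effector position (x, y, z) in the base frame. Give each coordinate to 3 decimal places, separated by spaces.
10.121 3.000 8.121

after link 1: o_1 = (0.0000, 5.0000, 3.0000)
after link 2: o_2 = (3.0000, 5.0000, 6.0000)
after link 3: o_3 = (8.0000, 5.0000, 6.0000)
after link 4: o_4 = (10.1213, 3.0000, 8.1213)
after link 5: o_5 = (10.1213, 3.0000, 8.1213)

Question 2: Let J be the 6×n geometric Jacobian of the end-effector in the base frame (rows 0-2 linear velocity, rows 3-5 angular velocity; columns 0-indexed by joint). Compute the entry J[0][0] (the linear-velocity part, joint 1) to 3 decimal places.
-3.000

axis z_0 = ẑ; lever o_n−o_0 = (10.1213,3.0000,8.1213)
cross product → J_v[:, 0] = (-3.0000,10.1213,0.0000)
J_ω[:, 0] = z_0
entry J[0][0] = -3.0000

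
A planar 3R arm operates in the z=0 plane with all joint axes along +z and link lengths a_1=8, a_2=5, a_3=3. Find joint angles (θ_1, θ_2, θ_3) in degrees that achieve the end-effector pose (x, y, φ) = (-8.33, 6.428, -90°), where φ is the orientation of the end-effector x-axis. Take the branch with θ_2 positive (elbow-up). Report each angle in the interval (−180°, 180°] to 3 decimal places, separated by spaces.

119.997 30.009 119.995

wrist centre = target − a_3·(cos φ, sin φ) = (-8.3300, 9.4280)
cos θ_2 = (158.2761−8²−5²)/(2·8·5) = 0.8660; θ_2 = 30.0085° (elbow-up)
β = atan2(9.4280,-8.3300) = 131.4618°; ψ = atan2(2.5006,12.3298) = 11.4649°
θ_1 = β − ψ = 119.9970°
θ_3 = φ − θ_1 − θ_2 = 119.9945° (wrapped to (-180°,180°])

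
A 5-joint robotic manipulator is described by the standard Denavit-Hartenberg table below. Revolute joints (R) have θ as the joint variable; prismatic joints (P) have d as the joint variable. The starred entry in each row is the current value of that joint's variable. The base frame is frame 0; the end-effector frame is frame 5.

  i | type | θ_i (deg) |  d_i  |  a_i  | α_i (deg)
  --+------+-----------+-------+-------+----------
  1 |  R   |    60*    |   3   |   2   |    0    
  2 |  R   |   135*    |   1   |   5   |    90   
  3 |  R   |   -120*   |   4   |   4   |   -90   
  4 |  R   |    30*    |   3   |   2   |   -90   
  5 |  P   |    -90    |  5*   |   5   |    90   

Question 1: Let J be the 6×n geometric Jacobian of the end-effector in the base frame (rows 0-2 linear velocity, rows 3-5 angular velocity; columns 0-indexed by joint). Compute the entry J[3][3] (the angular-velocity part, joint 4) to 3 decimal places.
-0.837

axis z_3 = (-0.8365,-0.2241,-0.5000); lever o_n−o_3 = (-5.6835,-7.0410,-3.3349)
cross product → J_v[:, 3] = (-2.7730,0.0520,4.6160)
J_ω[:, 3] = z_3
entry J[3][3] = -0.8365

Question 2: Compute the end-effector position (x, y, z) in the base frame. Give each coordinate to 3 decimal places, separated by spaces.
after link 1: o_1 = (1.0000, 1.7321, 3.0000)
after link 2: o_2 = (-3.8296, 0.4380, 4.0000)
after link 3: o_3 = (-2.9331, 4.8193, 0.5359)
after link 4: o_4 = (-4.3473, 3.4051, -2.4641)
after link 5: o_5 = (-8.6165, -2.2217, -2.7990)

-8.617 -2.222 -2.799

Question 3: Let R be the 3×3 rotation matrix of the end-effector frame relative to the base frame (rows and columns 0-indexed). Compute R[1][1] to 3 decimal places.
-0.901

End-effector y-axis (col 1 of R) = (-0.0173,-0.9012,0.4330)
R[1][1] = -0.9012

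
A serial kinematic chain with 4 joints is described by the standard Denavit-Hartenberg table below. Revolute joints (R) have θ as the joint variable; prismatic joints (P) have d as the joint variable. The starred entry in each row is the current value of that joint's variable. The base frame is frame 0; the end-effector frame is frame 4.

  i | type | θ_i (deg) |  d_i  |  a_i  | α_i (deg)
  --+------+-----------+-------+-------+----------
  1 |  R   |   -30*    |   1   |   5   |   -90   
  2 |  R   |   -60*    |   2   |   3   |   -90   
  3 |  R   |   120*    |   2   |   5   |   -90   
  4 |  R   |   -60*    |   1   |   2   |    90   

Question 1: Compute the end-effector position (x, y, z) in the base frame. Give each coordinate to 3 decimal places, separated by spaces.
after link 1: o_1 = (4.3301, -2.5000, 1.0000)
after link 2: o_2 = (6.6292, -1.5179, 3.5981)
after link 3: o_3 = (4.8816, -5.5090, 0.4330)
after link 4: o_4 = (5.4061, -6.2345, -1.6160)

5.406 -6.234 -1.616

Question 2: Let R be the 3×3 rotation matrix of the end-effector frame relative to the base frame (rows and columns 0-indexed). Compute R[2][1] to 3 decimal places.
-0.750

End-effector y-axis (col 1 of R) = (-0.1250,0.6495,-0.7500)
R[2][1] = -0.7500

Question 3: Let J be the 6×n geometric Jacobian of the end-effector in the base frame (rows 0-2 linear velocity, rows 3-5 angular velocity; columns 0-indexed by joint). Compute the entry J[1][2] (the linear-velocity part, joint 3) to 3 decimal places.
4.522

axis z_2 = (0.7500,-0.4330,-0.5000); lever o_n−o_2 = (-1.2231,-4.7165,-5.2141)
cross product → J_v[:, 2] = (-0.1005,4.5221,-4.0670)
J_ω[:, 2] = z_2
entry J[1][2] = 4.5221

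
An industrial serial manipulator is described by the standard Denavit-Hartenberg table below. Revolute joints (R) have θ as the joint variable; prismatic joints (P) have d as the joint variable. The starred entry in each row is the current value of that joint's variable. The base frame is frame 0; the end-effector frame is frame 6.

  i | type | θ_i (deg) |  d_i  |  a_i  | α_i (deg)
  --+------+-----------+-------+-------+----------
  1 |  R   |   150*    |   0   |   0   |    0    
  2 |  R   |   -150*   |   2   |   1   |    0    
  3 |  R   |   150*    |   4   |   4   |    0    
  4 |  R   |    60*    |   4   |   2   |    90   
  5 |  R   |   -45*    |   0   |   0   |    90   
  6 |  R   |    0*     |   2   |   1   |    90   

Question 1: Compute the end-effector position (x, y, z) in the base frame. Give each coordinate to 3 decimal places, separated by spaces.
after link 1: o_1 = (0.0000, 0.0000, 0.0000)
after link 2: o_2 = (1.0000, 0.0000, 2.0000)
after link 3: o_3 = (-2.4641, 2.0000, 6.0000)
after link 4: o_4 = (-4.1962, 1.0000, 10.0000)
after link 5: o_5 = (-4.1962, 1.0000, 10.0000)
after link 6: o_6 = (-3.5838, 1.3536, 7.8787)

-3.584 1.354 7.879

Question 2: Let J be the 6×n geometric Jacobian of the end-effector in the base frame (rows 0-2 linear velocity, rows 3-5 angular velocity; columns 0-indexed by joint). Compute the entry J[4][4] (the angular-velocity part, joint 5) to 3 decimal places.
axis z_4 = (-0.5000,0.8660,0.0000); lever o_n−o_4 = (0.6124,0.3536,-2.1213)
cross product → J_v[:, 4] = (-1.8371,-1.0607,-0.7071)
J_ω[:, 4] = z_4
entry J[4][4] = 0.8660

0.866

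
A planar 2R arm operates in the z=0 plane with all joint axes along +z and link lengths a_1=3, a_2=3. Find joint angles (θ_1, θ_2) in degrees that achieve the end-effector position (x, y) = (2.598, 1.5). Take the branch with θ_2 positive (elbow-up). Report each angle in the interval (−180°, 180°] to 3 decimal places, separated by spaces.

-30.000 120.001

cos θ_2 = (8.9996−3²−3²)/(2·3·3) = -0.5000; θ_2 = 120.0015° (elbow-up)
β = atan2(1.5000,2.5980) = 30.0007°; ψ = atan2(2.5980,1.4999) = 60.0007°
θ_1 = β − ψ = -30.0000°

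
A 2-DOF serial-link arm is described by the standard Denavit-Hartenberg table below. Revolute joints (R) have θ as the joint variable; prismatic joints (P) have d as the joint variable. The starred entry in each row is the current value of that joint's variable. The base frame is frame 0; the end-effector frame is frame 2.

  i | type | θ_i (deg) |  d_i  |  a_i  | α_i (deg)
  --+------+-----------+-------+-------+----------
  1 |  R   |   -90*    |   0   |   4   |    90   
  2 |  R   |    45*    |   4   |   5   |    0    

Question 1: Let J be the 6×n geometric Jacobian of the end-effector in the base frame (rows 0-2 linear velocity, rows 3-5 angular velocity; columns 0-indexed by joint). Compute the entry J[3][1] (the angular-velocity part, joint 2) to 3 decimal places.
axis z_1 = (-1.0000,-0.0000,0.0000); lever o_n−o_1 = (-4.0000,-3.5355,3.5355)
cross product → J_v[:, 1] = (0.0000,3.5355,3.5355)
J_ω[:, 1] = z_1
entry J[3][1] = -1.0000

-1.000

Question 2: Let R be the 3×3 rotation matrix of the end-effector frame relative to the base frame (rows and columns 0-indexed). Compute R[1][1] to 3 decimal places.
0.707

End-effector y-axis (col 1 of R) = (0.0000,0.7071,0.7071)
R[1][1] = 0.7071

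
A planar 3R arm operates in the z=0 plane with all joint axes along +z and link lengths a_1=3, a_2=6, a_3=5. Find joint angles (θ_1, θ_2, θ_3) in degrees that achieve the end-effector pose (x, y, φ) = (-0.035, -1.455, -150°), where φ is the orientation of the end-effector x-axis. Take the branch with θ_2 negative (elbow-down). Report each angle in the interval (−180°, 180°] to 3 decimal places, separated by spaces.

wrist centre = target − a_3·(cos φ, sin φ) = (4.2951, 1.0450)
cos θ_2 = (19.5401−3²−6²)/(2·3·6) = -0.7072; θ_2 = -135.0090° (elbow-down)
β = atan2(1.0450,4.2951) = 13.6743°; ψ = atan2(-4.2420,-1.2433) = -106.3357°
θ_1 = β − ψ = 120.0100°
θ_3 = φ − θ_1 − θ_2 = -135.0010° (wrapped to (-180°,180°])

120.010 -135.009 -135.001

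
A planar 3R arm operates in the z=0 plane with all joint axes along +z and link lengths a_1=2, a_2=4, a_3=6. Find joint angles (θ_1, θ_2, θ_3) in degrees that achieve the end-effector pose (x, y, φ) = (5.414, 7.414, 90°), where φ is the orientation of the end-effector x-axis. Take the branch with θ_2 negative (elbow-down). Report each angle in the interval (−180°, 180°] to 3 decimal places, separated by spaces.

wrist centre = target − a_3·(cos φ, sin φ) = (5.4140, 1.4140)
cos θ_2 = (31.3108−2²−4²)/(2·2·4) = 0.7069; θ_2 = -45.0148° (elbow-down)
β = atan2(1.4140,5.4140) = 14.6372°; ψ = atan2(-2.8292,4.8277) = -30.3714°
θ_1 = β − ψ = 45.0087°
θ_3 = φ − θ_1 − θ_2 = 90.0061° (wrapped to (-180°,180°])

45.009 -45.015 90.006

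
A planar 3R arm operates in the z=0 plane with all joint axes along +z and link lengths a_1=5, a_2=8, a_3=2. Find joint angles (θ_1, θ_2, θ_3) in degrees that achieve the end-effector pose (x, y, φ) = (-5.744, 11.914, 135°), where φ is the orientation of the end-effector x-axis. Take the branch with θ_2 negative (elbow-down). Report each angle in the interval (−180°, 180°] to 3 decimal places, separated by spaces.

wrist centre = target − a_3·(cos φ, sin φ) = (-4.3298, 10.4998)
cos θ_2 = (128.9926−5²−8²)/(2·5·8) = 0.4999; θ_2 = -60.0061° (elbow-down)
β = atan2(10.4998,-4.3298) = 112.4097°; ψ = atan2(-6.9286,8.9993) = -37.5931°
θ_1 = β − ψ = 150.0028°
θ_3 = φ − θ_1 − θ_2 = 45.0033° (wrapped to (-180°,180°])

150.003 -60.006 45.003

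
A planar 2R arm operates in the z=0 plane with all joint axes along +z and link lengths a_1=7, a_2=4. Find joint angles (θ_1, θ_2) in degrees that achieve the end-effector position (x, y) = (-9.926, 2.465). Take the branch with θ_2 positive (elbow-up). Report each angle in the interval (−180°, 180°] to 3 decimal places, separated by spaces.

cos θ_2 = (104.6017−7²−4²)/(2·7·4) = 0.7072; θ_2 = 44.9946° (elbow-up)
β = atan2(2.4650,-9.9260) = 166.0534°; ψ = atan2(2.8282,9.8287) = 16.0529°
θ_1 = β − ψ = 150.0005°

150.001 44.995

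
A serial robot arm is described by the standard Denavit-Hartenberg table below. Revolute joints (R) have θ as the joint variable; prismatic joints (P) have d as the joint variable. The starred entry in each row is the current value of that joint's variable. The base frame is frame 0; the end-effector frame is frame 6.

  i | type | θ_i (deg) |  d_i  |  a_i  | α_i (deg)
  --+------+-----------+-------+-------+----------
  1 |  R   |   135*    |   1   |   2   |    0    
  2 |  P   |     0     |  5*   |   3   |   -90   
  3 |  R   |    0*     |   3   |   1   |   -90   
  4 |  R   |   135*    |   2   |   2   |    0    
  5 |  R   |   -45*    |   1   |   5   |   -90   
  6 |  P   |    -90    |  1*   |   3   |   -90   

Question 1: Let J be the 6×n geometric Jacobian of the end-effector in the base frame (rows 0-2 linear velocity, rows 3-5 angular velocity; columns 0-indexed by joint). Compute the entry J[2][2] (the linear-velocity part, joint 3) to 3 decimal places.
axis z_2 = (-0.7071,-0.7071,0.0000); lever o_n−o_2 = (3.4142,1.4142,-6.0000)
cross product → J_v[:, 2] = (4.2426,-4.2426,1.4142)
J_ω[:, 2] = z_2
entry J[2][2] = 1.4142

1.414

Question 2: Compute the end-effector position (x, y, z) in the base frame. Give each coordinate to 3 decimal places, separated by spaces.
-0.121 4.950 -0.000

after link 1: o_1 = (-1.4142, 1.4142, 1.0000)
after link 2: o_2 = (-3.5355, 3.5355, 6.0000)
after link 3: o_3 = (-6.3640, 2.1213, 6.0000)
after link 4: o_4 = (-4.3640, 2.1213, 4.0000)
after link 5: o_5 = (-0.8284, 5.6569, 3.0000)
after link 6: o_6 = (-0.1213, 4.9497, -0.0000)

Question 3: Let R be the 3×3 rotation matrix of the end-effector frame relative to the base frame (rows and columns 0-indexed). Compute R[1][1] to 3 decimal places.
0.707

End-effector y-axis (col 1 of R) = (-0.7071,0.7071,0.0000)
R[1][1] = 0.7071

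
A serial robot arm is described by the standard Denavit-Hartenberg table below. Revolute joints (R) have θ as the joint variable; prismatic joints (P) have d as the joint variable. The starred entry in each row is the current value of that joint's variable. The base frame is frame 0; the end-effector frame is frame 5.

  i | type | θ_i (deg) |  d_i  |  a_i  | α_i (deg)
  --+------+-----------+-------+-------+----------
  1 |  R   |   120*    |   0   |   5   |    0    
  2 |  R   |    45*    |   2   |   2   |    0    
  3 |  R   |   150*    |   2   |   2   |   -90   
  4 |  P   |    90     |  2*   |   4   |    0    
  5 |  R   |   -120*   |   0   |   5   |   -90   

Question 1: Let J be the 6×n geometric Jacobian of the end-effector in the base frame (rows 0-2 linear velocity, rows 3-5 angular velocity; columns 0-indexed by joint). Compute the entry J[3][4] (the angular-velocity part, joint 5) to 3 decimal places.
0.707

axis z_4 = (0.7071,0.7071,0.0000); lever o_n−o_4 = (3.0619,-3.0619,2.5000)
cross product → J_v[:, 4] = (1.7678,-1.7678,-4.3301)
J_ω[:, 4] = z_4
entry J[3][4] = 0.7071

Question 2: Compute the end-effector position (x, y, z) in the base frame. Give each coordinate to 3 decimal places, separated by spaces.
1.458 1.786 2.500

after link 1: o_1 = (-2.5000, 4.3301, 0.0000)
after link 2: o_2 = (-4.4319, 4.8478, 2.0000)
after link 3: o_3 = (-3.0176, 3.4336, 4.0000)
after link 4: o_4 = (-1.6034, 4.8478, 0.0000)
after link 5: o_5 = (1.4584, 1.7859, 2.5000)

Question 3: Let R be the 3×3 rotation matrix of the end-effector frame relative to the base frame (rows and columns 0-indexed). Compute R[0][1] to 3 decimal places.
End-effector y-axis (col 1 of R) = (-0.7071,-0.7071,-0.0000)
R[0][1] = -0.7071

-0.707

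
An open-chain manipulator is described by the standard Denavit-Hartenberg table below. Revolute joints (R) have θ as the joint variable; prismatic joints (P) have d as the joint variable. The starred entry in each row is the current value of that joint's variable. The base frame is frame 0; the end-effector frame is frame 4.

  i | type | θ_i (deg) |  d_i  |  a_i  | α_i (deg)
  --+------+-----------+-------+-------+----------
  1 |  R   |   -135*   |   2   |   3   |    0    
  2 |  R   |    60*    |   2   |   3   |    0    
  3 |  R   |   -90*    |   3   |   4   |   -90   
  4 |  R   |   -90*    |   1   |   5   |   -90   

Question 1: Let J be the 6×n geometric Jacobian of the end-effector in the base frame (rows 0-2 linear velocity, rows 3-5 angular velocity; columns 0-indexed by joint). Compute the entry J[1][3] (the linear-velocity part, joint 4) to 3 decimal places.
-1.294

axis z_3 = (0.2588,-0.9659,0.0000); lever o_n−o_3 = (0.2588,-0.9659,5.0000)
cross product → J_v[:, 3] = (-4.8296,-1.2941,0.0000)
J_ω[:, 3] = z_3
entry J[1][3] = -1.2941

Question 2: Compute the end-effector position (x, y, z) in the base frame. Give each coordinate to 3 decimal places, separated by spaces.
after link 1: o_1 = (-2.1213, -2.1213, 2.0000)
after link 2: o_2 = (-1.3449, -5.0191, 4.0000)
after link 3: o_3 = (-5.2086, -6.0544, 7.0000)
after link 4: o_4 = (-4.9497, -7.0203, 12.0000)

-4.950 -7.020 12.000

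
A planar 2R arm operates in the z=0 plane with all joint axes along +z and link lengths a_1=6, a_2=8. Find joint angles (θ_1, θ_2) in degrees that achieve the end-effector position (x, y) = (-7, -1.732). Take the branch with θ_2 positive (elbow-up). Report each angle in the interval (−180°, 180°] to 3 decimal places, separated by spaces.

cos θ_2 = (51.9998−6²−8²)/(2·6·8) = -0.5000; θ_2 = 120.0001° (elbow-up)
β = atan2(-1.7320,-7.0000) = -166.1025°; ψ = atan2(6.9282,2.0000) = 73.8980°
θ_1 = β − ψ = -240.0005°

120.000 120.000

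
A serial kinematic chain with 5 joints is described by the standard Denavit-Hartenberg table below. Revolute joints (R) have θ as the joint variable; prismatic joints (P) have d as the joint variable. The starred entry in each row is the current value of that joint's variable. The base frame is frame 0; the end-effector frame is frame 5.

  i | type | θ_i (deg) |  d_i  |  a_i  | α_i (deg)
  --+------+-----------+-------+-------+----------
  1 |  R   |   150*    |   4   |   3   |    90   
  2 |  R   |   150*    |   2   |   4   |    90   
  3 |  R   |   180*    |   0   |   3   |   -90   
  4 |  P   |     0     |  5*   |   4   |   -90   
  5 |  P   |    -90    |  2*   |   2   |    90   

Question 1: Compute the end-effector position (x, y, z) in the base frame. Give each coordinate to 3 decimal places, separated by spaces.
-6.482 -2.031 0.768

after link 1: o_1 = (-2.5981, 1.5000, 4.0000)
after link 2: o_2 = (1.4019, 1.5000, 6.0000)
after link 3: o_3 = (-0.8481, 2.7990, 4.5000)
after link 4: o_4 = (-6.3481, 0.2010, 2.5000)
after link 5: o_5 = (-6.4821, -2.0311, 0.7679)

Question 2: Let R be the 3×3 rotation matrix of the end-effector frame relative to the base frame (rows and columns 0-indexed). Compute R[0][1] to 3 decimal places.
End-effector y-axis (col 1 of R) = (0.4330,-0.2500,-0.8660)
R[0][1] = 0.4330

0.433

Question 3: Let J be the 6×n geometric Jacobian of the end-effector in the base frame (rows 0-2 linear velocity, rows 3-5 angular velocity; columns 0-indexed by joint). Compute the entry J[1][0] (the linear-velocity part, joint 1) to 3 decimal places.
-6.482

axis z_0 = ẑ; lever o_n−o_0 = (-6.4821,-2.0311,0.7679)
cross product → J_v[:, 0] = (2.0311,-6.4821,0.0000)
J_ω[:, 0] = z_0
entry J[1][0] = -6.4821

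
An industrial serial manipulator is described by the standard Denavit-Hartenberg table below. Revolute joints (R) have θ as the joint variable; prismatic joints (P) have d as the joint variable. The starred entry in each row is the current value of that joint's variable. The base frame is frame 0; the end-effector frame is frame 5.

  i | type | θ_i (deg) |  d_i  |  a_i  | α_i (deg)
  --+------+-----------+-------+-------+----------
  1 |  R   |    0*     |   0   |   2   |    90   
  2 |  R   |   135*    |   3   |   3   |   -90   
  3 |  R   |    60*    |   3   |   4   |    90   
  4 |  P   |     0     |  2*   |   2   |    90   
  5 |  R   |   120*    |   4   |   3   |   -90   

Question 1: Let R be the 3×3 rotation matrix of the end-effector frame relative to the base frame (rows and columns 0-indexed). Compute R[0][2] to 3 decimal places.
End-effector z-axis (col 2 of R) = (0.6124,-0.5000,-0.6124)
R[0][2] = 0.6124

0.612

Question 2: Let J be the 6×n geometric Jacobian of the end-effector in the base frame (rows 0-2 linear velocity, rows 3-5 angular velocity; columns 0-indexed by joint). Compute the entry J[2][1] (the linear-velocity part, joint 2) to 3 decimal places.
-5.821

axis z_1 = (0.0000,-1.0000,0.0000); lever o_n−o_1 = (-5.8209,-1.4019,7.2352)
cross product → J_v[:, 1] = (-7.2352,-0.0000,-5.8209)
J_ω[:, 1] = z_1
entry J[2][1] = -5.8209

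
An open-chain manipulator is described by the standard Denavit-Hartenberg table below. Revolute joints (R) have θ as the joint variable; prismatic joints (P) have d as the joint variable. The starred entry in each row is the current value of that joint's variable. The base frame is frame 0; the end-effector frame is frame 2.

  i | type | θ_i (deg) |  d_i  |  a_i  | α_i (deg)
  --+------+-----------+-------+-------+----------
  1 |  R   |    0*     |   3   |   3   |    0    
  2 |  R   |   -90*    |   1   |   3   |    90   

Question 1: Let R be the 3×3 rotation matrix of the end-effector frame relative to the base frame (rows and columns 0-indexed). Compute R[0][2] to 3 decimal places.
-1.000

End-effector z-axis (col 2 of R) = (-1.0000,-0.0000,0.0000)
R[0][2] = -1.0000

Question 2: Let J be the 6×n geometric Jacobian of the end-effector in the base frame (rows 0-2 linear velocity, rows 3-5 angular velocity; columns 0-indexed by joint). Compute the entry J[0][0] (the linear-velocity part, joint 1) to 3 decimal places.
3.000

axis z_0 = ẑ; lever o_n−o_0 = (3.0000,-3.0000,4.0000)
cross product → J_v[:, 0] = (3.0000,3.0000,-0.0000)
J_ω[:, 0] = z_0
entry J[0][0] = 3.0000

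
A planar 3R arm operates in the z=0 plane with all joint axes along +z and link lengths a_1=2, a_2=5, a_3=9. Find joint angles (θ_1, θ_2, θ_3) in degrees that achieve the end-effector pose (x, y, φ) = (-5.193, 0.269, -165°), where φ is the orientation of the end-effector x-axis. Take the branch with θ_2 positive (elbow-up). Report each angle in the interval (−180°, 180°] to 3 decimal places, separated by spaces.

wrist centre = target − a_3·(cos φ, sin φ) = (3.5003, 2.5984)
cos θ_2 = (19.0039−2²−5²)/(2·2·5) = -0.4998; θ_2 = 119.9872° (elbow-up)
β = atan2(2.5984,3.5003) = 36.5873°; ψ = atan2(4.3307,-0.4990) = 96.5733°
θ_1 = β − ψ = -59.9860°
θ_3 = φ − θ_1 − θ_2 = 134.9988° (wrapped to (-180°,180°])

-59.986 119.987 134.999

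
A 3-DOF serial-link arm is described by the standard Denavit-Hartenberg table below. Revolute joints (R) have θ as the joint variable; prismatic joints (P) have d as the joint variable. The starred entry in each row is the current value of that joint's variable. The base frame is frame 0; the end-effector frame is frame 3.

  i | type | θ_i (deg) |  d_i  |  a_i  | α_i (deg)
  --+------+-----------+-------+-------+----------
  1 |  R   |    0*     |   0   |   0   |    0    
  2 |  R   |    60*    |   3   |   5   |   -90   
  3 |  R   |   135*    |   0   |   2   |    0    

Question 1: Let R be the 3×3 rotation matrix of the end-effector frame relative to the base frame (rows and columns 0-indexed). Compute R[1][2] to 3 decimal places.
End-effector z-axis (col 2 of R) = (-0.8660,0.5000,0.0000)
R[1][2] = 0.5000

0.500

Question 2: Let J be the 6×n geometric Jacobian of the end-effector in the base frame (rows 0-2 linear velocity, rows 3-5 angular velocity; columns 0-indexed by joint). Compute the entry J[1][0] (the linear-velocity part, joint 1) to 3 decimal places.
1.793

axis z_0 = ẑ; lever o_n−o_0 = (1.7929,3.1054,1.5858)
cross product → J_v[:, 0] = (-3.1054,1.7929,0.0000)
J_ω[:, 0] = z_0
entry J[1][0] = 1.7929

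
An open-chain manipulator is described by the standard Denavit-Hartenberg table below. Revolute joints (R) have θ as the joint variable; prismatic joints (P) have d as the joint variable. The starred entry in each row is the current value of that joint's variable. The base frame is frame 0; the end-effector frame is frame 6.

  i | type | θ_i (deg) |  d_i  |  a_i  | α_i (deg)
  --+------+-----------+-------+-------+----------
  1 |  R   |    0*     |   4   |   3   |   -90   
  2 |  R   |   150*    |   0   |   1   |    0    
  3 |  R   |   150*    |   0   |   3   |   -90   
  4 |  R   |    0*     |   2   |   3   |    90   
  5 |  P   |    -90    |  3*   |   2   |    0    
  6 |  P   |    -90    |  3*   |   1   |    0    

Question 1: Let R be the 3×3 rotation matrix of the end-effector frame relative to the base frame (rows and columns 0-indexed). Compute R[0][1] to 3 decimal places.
End-effector y-axis (col 1 of R) = (-0.8660,-0.0000,0.5000)
R[0][1] = -0.8660

-0.866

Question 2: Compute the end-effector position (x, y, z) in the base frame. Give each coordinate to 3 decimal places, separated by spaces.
4.634 6.000 7.830

after link 1: o_1 = (3.0000, 0.0000, 4.0000)
after link 2: o_2 = (2.1340, 0.0000, 3.5000)
after link 3: o_3 = (3.6340, -0.0000, 6.0981)
after link 4: o_4 = (6.8660, -0.0000, 7.6962)
after link 5: o_5 = (5.1340, 3.0000, 8.6962)
after link 6: o_6 = (4.6340, 6.0000, 7.8301)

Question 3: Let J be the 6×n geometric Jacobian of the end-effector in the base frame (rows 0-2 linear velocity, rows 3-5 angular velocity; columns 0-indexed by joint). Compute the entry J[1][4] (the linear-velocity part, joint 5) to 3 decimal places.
1.000

prismatic axis z_4 = (0.0000,1.0000,0.0000)
J_v[:, 4] = z_4; J_ω[:, 4] = (0,0,0)
entry J[1][4] = 1.0000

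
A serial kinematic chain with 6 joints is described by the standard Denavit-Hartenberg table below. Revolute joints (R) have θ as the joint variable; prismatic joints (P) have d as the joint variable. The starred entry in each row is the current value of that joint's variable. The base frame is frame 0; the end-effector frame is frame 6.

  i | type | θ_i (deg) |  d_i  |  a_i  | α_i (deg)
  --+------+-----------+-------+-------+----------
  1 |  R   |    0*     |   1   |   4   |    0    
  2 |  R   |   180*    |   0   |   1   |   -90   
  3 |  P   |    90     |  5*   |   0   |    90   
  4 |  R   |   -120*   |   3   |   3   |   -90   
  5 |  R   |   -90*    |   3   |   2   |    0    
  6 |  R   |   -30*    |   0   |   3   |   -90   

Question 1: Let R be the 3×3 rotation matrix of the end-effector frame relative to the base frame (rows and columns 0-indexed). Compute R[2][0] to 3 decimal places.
-0.250

End-effector x-axis (col 0 of R) = (-0.8660,-0.4330,-0.2500)
R[2][0] = -0.2500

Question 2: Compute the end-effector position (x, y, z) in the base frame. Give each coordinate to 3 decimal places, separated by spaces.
after link 1: o_1 = (4.0000, 0.0000, 1.0000)
after link 2: o_2 = (3.0000, 0.0000, 1.0000)
after link 3: o_3 = (3.0000, -5.0000, 1.0000)
after link 4: o_4 = (-0.0000, -2.4019, 2.5000)
after link 5: o_5 = (-2.0000, -0.9019, -0.0981)
after link 6: o_6 = (-4.5981, -2.2010, -0.8481)

-4.598 -2.201 -0.848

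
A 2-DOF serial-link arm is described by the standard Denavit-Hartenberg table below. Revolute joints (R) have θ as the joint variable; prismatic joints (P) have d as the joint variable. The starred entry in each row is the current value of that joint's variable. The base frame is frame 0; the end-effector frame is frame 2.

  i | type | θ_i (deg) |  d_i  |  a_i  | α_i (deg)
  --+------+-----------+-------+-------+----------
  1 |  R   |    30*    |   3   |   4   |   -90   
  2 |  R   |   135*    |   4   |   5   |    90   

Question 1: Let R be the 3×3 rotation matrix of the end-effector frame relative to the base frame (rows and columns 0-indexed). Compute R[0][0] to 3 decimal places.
-0.612

End-effector x-axis (col 0 of R) = (-0.6124,-0.3536,-0.7071)
R[0][0] = -0.6124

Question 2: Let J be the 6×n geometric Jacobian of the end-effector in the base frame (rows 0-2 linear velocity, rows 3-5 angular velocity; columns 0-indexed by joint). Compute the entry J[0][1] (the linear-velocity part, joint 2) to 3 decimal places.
axis z_1 = (-0.5000,0.8660,0.0000); lever o_n−o_1 = (-5.0619,1.6963,-3.5355)
cross product → J_v[:, 1] = (-3.0619,-1.7678,3.5355)
J_ω[:, 1] = z_1
entry J[0][1] = -3.0619

-3.062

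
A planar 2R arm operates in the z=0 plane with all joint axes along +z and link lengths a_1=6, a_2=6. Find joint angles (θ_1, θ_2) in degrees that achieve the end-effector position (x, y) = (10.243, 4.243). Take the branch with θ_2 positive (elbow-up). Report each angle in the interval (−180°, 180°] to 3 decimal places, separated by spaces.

cos θ_2 = (122.9221−6²−6²)/(2·6·6) = 0.7073; θ_2 = 44.9883° (elbow-up)
β = atan2(4.2430,10.2430) = 22.5010°; ψ = atan2(4.2418,10.2435) = 22.4941°
θ_1 = β − ψ = 0.0069°

0.007 44.988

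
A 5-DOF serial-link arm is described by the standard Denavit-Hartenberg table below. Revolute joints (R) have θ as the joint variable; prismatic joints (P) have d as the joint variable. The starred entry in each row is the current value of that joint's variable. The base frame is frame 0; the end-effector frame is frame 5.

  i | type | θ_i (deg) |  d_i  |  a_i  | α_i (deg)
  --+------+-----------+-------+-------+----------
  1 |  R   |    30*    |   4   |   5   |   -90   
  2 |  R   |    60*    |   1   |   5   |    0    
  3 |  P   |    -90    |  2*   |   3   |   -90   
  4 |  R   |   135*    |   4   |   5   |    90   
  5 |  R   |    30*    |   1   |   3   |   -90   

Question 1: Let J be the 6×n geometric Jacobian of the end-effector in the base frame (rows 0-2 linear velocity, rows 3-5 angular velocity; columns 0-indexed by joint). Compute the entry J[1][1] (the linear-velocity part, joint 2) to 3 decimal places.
axis z_1 = (-0.5000,0.8660,0.0000); lever o_n−o_1 = (4.8374,-0.7634,-9.9260)
cross product → J_v[:, 1] = (-8.5962,-4.9630,-3.8076)
J_ω[:, 1] = z_1
entry J[1][1] = -4.9630

-4.963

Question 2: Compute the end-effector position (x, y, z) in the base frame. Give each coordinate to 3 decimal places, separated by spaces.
9.167 1.737 -5.926

after link 1: o_1 = (4.3301, 2.5000, 4.0000)
after link 2: o_2 = (5.9952, 4.6160, -0.3301)
after link 3: o_3 = (7.2452, 7.6471, 1.1699)
after link 4: o_4 = (8.0934, 4.0543, -4.0620)
after link 5: o_5 = (9.1675, 1.7366, -5.9260)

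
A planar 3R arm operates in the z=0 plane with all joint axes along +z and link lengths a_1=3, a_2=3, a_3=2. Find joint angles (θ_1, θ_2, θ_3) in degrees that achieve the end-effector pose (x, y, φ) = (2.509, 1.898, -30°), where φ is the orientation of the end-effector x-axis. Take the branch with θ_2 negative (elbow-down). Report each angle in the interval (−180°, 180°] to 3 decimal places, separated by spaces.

wrist centre = target − a_3·(cos φ, sin φ) = (0.7769, 2.8980)
cos θ_2 = (9.0021−3²−3²)/(2·3·3) = -0.4999; θ_2 = -119.9925° (elbow-down)
β = atan2(2.8980,0.7769) = 74.9920°; ψ = atan2(-2.5983,1.5003) = -59.9962°
θ_1 = β − ψ = 134.9882°
θ_3 = φ − θ_1 − θ_2 = -44.9958° (wrapped to (-180°,180°])

134.988 -119.992 -44.996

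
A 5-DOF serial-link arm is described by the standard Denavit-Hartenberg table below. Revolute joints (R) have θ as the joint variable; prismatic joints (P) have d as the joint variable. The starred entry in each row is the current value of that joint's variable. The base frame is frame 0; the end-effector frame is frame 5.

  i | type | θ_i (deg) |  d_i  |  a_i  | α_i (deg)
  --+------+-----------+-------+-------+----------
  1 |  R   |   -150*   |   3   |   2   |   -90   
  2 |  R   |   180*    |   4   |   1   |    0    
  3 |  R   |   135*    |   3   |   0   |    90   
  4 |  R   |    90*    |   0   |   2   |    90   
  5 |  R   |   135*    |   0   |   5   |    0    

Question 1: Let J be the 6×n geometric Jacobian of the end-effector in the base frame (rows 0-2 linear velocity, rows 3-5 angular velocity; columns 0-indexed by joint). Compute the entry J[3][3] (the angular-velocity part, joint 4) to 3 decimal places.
0.612

axis z_3 = (0.6124,0.3536,0.7071); lever o_n−o_3 = (1.3973,2.5798,2.5000)
cross product → J_v[:, 3] = (-0.9403,-0.5429,1.0858)
J_ω[:, 3] = z_3
entry J[3][3] = 0.6124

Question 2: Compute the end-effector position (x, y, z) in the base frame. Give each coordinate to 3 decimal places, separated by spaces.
4.031 -3.982 5.500

after link 1: o_1 = (-1.7321, -1.0000, 3.0000)
after link 2: o_2 = (1.1340, -3.9641, 3.0000)
after link 3: o_3 = (2.6340, -6.5622, 3.0000)
after link 4: o_4 = (3.6340, -8.2942, 3.0000)
after link 5: o_5 = (4.0313, -3.9824, 5.5000)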